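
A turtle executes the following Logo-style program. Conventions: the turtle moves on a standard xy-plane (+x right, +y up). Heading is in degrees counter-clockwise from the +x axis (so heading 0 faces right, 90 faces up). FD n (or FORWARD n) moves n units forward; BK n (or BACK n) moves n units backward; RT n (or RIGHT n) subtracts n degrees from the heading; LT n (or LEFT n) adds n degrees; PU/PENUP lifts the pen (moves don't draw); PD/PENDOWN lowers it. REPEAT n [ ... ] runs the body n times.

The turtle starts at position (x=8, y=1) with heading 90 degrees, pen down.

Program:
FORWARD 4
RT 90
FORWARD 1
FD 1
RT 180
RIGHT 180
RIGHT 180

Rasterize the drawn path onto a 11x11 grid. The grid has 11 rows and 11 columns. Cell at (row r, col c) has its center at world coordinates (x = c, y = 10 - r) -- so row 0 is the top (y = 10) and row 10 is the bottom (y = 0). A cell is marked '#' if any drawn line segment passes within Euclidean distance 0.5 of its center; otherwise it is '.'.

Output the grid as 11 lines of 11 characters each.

Answer: ...........
...........
...........
...........
...........
........###
........#..
........#..
........#..
........#..
...........

Derivation:
Segment 0: (8,1) -> (8,5)
Segment 1: (8,5) -> (9,5)
Segment 2: (9,5) -> (10,5)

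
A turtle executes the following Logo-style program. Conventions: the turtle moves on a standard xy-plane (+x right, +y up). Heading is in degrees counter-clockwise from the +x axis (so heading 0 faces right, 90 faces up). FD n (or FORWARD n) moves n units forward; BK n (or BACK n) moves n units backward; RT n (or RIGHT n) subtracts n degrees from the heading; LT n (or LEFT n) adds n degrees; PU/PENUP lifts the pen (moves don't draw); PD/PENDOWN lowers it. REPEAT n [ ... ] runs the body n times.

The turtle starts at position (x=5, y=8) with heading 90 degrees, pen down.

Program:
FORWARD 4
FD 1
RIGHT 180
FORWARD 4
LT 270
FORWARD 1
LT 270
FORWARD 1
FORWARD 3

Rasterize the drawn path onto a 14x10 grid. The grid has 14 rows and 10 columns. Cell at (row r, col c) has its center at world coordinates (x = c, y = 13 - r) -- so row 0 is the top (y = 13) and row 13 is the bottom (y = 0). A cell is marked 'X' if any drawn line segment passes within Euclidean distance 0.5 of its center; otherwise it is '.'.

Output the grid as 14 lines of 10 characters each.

Segment 0: (5,8) -> (5,12)
Segment 1: (5,12) -> (5,13)
Segment 2: (5,13) -> (5,9)
Segment 3: (5,9) -> (4,9)
Segment 4: (4,9) -> (4,10)
Segment 5: (4,10) -> (4,13)

Answer: ....XX....
....XX....
....XX....
....XX....
....XX....
.....X....
..........
..........
..........
..........
..........
..........
..........
..........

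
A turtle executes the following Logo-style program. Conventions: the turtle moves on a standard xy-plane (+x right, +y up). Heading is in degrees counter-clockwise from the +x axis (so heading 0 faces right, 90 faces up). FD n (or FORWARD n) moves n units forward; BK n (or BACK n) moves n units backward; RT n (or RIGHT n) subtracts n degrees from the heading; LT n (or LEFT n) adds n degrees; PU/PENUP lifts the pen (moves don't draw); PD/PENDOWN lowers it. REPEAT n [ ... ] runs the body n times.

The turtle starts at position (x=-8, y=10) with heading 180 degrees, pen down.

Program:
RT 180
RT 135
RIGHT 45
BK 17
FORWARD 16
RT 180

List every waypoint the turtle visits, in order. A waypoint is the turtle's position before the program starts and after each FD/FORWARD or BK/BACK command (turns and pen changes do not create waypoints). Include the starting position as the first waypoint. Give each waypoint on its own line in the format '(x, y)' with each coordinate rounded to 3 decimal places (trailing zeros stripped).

Answer: (-8, 10)
(9, 10)
(-7, 10)

Derivation:
Executing turtle program step by step:
Start: pos=(-8,10), heading=180, pen down
RT 180: heading 180 -> 0
RT 135: heading 0 -> 225
RT 45: heading 225 -> 180
BK 17: (-8,10) -> (9,10) [heading=180, draw]
FD 16: (9,10) -> (-7,10) [heading=180, draw]
RT 180: heading 180 -> 0
Final: pos=(-7,10), heading=0, 2 segment(s) drawn
Waypoints (3 total):
(-8, 10)
(9, 10)
(-7, 10)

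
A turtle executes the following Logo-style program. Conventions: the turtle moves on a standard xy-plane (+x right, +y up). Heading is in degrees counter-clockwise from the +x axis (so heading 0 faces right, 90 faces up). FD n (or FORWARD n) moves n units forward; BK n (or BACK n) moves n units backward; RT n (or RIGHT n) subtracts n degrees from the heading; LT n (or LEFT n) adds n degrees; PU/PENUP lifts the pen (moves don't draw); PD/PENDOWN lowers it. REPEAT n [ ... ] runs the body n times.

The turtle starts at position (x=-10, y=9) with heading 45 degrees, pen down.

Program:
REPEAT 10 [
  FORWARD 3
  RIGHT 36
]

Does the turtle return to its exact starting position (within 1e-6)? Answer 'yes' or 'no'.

Executing turtle program step by step:
Start: pos=(-10,9), heading=45, pen down
REPEAT 10 [
  -- iteration 1/10 --
  FD 3: (-10,9) -> (-7.879,11.121) [heading=45, draw]
  RT 36: heading 45 -> 9
  -- iteration 2/10 --
  FD 3: (-7.879,11.121) -> (-4.916,11.591) [heading=9, draw]
  RT 36: heading 9 -> 333
  -- iteration 3/10 --
  FD 3: (-4.916,11.591) -> (-2.243,10.229) [heading=333, draw]
  RT 36: heading 333 -> 297
  -- iteration 4/10 --
  FD 3: (-2.243,10.229) -> (-0.881,7.556) [heading=297, draw]
  RT 36: heading 297 -> 261
  -- iteration 5/10 --
  FD 3: (-0.881,7.556) -> (-1.35,4.593) [heading=261, draw]
  RT 36: heading 261 -> 225
  -- iteration 6/10 --
  FD 3: (-1.35,4.593) -> (-3.471,2.471) [heading=225, draw]
  RT 36: heading 225 -> 189
  -- iteration 7/10 --
  FD 3: (-3.471,2.471) -> (-6.434,2.002) [heading=189, draw]
  RT 36: heading 189 -> 153
  -- iteration 8/10 --
  FD 3: (-6.434,2.002) -> (-9.107,3.364) [heading=153, draw]
  RT 36: heading 153 -> 117
  -- iteration 9/10 --
  FD 3: (-9.107,3.364) -> (-10.469,6.037) [heading=117, draw]
  RT 36: heading 117 -> 81
  -- iteration 10/10 --
  FD 3: (-10.469,6.037) -> (-10,9) [heading=81, draw]
  RT 36: heading 81 -> 45
]
Final: pos=(-10,9), heading=45, 10 segment(s) drawn

Start position: (-10, 9)
Final position: (-10, 9)
Distance = 0; < 1e-6 -> CLOSED

Answer: yes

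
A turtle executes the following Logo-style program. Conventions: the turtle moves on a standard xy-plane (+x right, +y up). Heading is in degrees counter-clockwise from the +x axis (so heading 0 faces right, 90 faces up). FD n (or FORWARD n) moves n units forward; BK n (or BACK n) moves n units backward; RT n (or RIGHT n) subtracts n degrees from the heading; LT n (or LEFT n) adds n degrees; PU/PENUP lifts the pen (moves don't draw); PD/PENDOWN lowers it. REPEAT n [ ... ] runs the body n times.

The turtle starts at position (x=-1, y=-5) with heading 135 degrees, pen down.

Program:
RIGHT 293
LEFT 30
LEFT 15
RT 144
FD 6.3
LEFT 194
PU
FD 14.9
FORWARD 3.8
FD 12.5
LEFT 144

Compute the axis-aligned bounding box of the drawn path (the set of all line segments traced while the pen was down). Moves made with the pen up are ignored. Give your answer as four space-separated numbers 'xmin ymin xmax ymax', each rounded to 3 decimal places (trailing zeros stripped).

Answer: -2.417 -5 -1 1.139

Derivation:
Executing turtle program step by step:
Start: pos=(-1,-5), heading=135, pen down
RT 293: heading 135 -> 202
LT 30: heading 202 -> 232
LT 15: heading 232 -> 247
RT 144: heading 247 -> 103
FD 6.3: (-1,-5) -> (-2.417,1.139) [heading=103, draw]
LT 194: heading 103 -> 297
PU: pen up
FD 14.9: (-2.417,1.139) -> (4.347,-12.137) [heading=297, move]
FD 3.8: (4.347,-12.137) -> (6.072,-15.523) [heading=297, move]
FD 12.5: (6.072,-15.523) -> (11.747,-26.661) [heading=297, move]
LT 144: heading 297 -> 81
Final: pos=(11.747,-26.661), heading=81, 1 segment(s) drawn

Segment endpoints: x in {-2.417, -1}, y in {-5, 1.139}
xmin=-2.417, ymin=-5, xmax=-1, ymax=1.139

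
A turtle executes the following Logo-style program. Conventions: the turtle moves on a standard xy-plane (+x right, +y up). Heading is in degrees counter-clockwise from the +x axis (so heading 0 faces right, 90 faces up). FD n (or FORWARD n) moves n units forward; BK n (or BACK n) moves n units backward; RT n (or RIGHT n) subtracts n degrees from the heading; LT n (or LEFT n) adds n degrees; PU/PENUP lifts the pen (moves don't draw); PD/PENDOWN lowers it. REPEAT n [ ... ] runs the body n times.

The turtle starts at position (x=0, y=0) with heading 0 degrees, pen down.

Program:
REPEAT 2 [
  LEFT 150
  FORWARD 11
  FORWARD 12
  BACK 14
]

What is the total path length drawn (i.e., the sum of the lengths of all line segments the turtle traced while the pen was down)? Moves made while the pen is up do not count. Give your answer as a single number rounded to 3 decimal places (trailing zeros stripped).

Executing turtle program step by step:
Start: pos=(0,0), heading=0, pen down
REPEAT 2 [
  -- iteration 1/2 --
  LT 150: heading 0 -> 150
  FD 11: (0,0) -> (-9.526,5.5) [heading=150, draw]
  FD 12: (-9.526,5.5) -> (-19.919,11.5) [heading=150, draw]
  BK 14: (-19.919,11.5) -> (-7.794,4.5) [heading=150, draw]
  -- iteration 2/2 --
  LT 150: heading 150 -> 300
  FD 11: (-7.794,4.5) -> (-2.294,-5.026) [heading=300, draw]
  FD 12: (-2.294,-5.026) -> (3.706,-15.419) [heading=300, draw]
  BK 14: (3.706,-15.419) -> (-3.294,-3.294) [heading=300, draw]
]
Final: pos=(-3.294,-3.294), heading=300, 6 segment(s) drawn

Segment lengths:
  seg 1: (0,0) -> (-9.526,5.5), length = 11
  seg 2: (-9.526,5.5) -> (-19.919,11.5), length = 12
  seg 3: (-19.919,11.5) -> (-7.794,4.5), length = 14
  seg 4: (-7.794,4.5) -> (-2.294,-5.026), length = 11
  seg 5: (-2.294,-5.026) -> (3.706,-15.419), length = 12
  seg 6: (3.706,-15.419) -> (-3.294,-3.294), length = 14
Total = 74

Answer: 74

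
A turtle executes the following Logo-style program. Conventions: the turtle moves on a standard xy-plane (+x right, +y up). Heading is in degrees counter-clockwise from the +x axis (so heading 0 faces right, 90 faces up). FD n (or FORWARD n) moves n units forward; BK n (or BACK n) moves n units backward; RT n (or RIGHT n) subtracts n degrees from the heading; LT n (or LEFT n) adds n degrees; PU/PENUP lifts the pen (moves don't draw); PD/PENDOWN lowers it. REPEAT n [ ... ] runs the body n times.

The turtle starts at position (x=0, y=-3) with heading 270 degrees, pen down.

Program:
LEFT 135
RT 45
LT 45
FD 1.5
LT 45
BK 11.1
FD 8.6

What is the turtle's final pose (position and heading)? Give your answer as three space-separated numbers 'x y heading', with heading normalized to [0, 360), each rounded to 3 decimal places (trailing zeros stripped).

Answer: 1.061 -4.439 90

Derivation:
Executing turtle program step by step:
Start: pos=(0,-3), heading=270, pen down
LT 135: heading 270 -> 45
RT 45: heading 45 -> 0
LT 45: heading 0 -> 45
FD 1.5: (0,-3) -> (1.061,-1.939) [heading=45, draw]
LT 45: heading 45 -> 90
BK 11.1: (1.061,-1.939) -> (1.061,-13.039) [heading=90, draw]
FD 8.6: (1.061,-13.039) -> (1.061,-4.439) [heading=90, draw]
Final: pos=(1.061,-4.439), heading=90, 3 segment(s) drawn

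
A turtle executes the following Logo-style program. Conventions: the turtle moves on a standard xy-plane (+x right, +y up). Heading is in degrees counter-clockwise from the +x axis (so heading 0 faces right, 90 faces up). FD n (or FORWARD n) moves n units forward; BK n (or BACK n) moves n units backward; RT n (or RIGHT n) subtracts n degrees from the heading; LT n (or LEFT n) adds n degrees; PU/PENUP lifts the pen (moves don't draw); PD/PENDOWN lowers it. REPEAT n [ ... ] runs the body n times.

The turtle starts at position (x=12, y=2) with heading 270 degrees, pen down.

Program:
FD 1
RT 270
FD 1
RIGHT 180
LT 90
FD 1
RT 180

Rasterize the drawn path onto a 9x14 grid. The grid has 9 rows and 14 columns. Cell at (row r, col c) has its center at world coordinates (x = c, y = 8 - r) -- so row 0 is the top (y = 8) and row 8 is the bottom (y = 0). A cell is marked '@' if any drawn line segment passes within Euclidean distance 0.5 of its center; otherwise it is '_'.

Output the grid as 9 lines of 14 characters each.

Answer: ______________
______________
______________
______________
______________
______________
____________@_
____________@@
_____________@

Derivation:
Segment 0: (12,2) -> (12,1)
Segment 1: (12,1) -> (13,1)
Segment 2: (13,1) -> (13,0)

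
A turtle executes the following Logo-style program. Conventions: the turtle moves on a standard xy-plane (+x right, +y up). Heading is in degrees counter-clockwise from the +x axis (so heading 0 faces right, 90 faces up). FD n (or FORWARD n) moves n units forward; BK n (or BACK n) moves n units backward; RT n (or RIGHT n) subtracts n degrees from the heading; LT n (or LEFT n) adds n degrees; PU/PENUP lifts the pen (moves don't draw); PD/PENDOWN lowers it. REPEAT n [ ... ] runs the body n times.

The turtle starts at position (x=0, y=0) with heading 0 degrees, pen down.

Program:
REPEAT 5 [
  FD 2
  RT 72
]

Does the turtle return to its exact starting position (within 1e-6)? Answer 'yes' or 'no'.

Executing turtle program step by step:
Start: pos=(0,0), heading=0, pen down
REPEAT 5 [
  -- iteration 1/5 --
  FD 2: (0,0) -> (2,0) [heading=0, draw]
  RT 72: heading 0 -> 288
  -- iteration 2/5 --
  FD 2: (2,0) -> (2.618,-1.902) [heading=288, draw]
  RT 72: heading 288 -> 216
  -- iteration 3/5 --
  FD 2: (2.618,-1.902) -> (1,-3.078) [heading=216, draw]
  RT 72: heading 216 -> 144
  -- iteration 4/5 --
  FD 2: (1,-3.078) -> (-0.618,-1.902) [heading=144, draw]
  RT 72: heading 144 -> 72
  -- iteration 5/5 --
  FD 2: (-0.618,-1.902) -> (0,0) [heading=72, draw]
  RT 72: heading 72 -> 0
]
Final: pos=(0,0), heading=0, 5 segment(s) drawn

Start position: (0, 0)
Final position: (0, 0)
Distance = 0; < 1e-6 -> CLOSED

Answer: yes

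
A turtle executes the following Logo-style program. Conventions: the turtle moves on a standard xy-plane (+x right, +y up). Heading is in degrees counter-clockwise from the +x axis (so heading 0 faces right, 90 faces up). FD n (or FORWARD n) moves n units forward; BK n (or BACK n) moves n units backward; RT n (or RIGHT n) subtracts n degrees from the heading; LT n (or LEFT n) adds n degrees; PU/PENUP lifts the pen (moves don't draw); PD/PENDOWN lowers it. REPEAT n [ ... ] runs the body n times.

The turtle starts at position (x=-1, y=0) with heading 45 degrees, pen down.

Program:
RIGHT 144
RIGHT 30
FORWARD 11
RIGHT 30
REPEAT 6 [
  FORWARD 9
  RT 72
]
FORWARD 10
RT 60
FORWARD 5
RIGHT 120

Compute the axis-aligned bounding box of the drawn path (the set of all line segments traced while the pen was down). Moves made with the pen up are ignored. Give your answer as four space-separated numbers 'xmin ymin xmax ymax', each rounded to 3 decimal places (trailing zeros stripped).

Answer: -22.618 -11.774 -1 2.768

Derivation:
Executing turtle program step by step:
Start: pos=(-1,0), heading=45, pen down
RT 144: heading 45 -> 261
RT 30: heading 261 -> 231
FD 11: (-1,0) -> (-7.923,-8.549) [heading=231, draw]
RT 30: heading 231 -> 201
REPEAT 6 [
  -- iteration 1/6 --
  FD 9: (-7.923,-8.549) -> (-16.325,-11.774) [heading=201, draw]
  RT 72: heading 201 -> 129
  -- iteration 2/6 --
  FD 9: (-16.325,-11.774) -> (-21.989,-4.78) [heading=129, draw]
  RT 72: heading 129 -> 57
  -- iteration 3/6 --
  FD 9: (-21.989,-4.78) -> (-17.087,2.768) [heading=57, draw]
  RT 72: heading 57 -> 345
  -- iteration 4/6 --
  FD 9: (-17.087,2.768) -> (-8.394,0.439) [heading=345, draw]
  RT 72: heading 345 -> 273
  -- iteration 5/6 --
  FD 9: (-8.394,0.439) -> (-7.923,-8.549) [heading=273, draw]
  RT 72: heading 273 -> 201
  -- iteration 6/6 --
  FD 9: (-7.923,-8.549) -> (-16.325,-11.774) [heading=201, draw]
  RT 72: heading 201 -> 129
]
FD 10: (-16.325,-11.774) -> (-22.618,-4.002) [heading=129, draw]
RT 60: heading 129 -> 69
FD 5: (-22.618,-4.002) -> (-20.826,0.665) [heading=69, draw]
RT 120: heading 69 -> 309
Final: pos=(-20.826,0.665), heading=309, 9 segment(s) drawn

Segment endpoints: x in {-22.618, -21.989, -20.826, -17.087, -16.325, -16.325, -8.394, -7.923, -7.923, -1}, y in {-11.774, -11.774, -8.549, -8.549, -4.78, -4.002, 0, 0.439, 0.665, 2.768}
xmin=-22.618, ymin=-11.774, xmax=-1, ymax=2.768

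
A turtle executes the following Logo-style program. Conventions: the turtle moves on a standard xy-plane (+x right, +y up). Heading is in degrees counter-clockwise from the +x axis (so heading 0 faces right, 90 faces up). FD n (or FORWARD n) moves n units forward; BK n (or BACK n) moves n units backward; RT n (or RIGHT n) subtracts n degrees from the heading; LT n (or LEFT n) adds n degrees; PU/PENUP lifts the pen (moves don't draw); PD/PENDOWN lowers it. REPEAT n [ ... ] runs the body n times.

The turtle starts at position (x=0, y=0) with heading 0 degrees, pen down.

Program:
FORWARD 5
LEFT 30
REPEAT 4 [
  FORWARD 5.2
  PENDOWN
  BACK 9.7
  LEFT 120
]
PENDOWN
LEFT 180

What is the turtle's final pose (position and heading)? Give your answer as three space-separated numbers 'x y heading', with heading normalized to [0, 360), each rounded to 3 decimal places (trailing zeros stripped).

Answer: 1.103 -2.25 330

Derivation:
Executing turtle program step by step:
Start: pos=(0,0), heading=0, pen down
FD 5: (0,0) -> (5,0) [heading=0, draw]
LT 30: heading 0 -> 30
REPEAT 4 [
  -- iteration 1/4 --
  FD 5.2: (5,0) -> (9.503,2.6) [heading=30, draw]
  PD: pen down
  BK 9.7: (9.503,2.6) -> (1.103,-2.25) [heading=30, draw]
  LT 120: heading 30 -> 150
  -- iteration 2/4 --
  FD 5.2: (1.103,-2.25) -> (-3.4,0.35) [heading=150, draw]
  PD: pen down
  BK 9.7: (-3.4,0.35) -> (5,-4.5) [heading=150, draw]
  LT 120: heading 150 -> 270
  -- iteration 3/4 --
  FD 5.2: (5,-4.5) -> (5,-9.7) [heading=270, draw]
  PD: pen down
  BK 9.7: (5,-9.7) -> (5,0) [heading=270, draw]
  LT 120: heading 270 -> 30
  -- iteration 4/4 --
  FD 5.2: (5,0) -> (9.503,2.6) [heading=30, draw]
  PD: pen down
  BK 9.7: (9.503,2.6) -> (1.103,-2.25) [heading=30, draw]
  LT 120: heading 30 -> 150
]
PD: pen down
LT 180: heading 150 -> 330
Final: pos=(1.103,-2.25), heading=330, 9 segment(s) drawn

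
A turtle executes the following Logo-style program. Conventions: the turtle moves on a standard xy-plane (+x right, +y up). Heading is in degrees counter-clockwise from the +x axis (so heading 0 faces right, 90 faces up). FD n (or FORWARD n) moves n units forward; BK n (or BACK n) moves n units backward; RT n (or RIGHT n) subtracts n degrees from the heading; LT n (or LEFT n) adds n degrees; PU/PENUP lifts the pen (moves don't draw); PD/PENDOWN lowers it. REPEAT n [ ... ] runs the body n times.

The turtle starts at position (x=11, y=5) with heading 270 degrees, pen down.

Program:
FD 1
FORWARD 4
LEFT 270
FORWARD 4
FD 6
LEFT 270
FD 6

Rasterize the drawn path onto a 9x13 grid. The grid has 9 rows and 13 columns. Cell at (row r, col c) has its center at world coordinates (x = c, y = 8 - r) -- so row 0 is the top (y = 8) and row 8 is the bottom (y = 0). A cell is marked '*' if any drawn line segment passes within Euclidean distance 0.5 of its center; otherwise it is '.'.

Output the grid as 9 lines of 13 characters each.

Segment 0: (11,5) -> (11,4)
Segment 1: (11,4) -> (11,0)
Segment 2: (11,0) -> (7,0)
Segment 3: (7,0) -> (1,0)
Segment 4: (1,0) -> (1,6)

Answer: .............
.............
.*...........
.*.........*.
.*.........*.
.*.........*.
.*.........*.
.*.........*.
.***********.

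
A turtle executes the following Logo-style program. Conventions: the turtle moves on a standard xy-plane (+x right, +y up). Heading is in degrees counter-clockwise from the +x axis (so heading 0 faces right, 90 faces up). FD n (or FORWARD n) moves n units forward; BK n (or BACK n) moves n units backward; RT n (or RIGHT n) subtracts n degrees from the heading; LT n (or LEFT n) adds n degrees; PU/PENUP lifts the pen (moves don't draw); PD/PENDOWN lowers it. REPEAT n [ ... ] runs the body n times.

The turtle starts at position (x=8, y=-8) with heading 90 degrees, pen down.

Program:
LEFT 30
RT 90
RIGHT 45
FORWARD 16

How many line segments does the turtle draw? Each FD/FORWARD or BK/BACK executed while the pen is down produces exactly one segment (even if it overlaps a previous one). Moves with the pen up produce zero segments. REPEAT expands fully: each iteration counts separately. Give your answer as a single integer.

Answer: 1

Derivation:
Executing turtle program step by step:
Start: pos=(8,-8), heading=90, pen down
LT 30: heading 90 -> 120
RT 90: heading 120 -> 30
RT 45: heading 30 -> 345
FD 16: (8,-8) -> (23.455,-12.141) [heading=345, draw]
Final: pos=(23.455,-12.141), heading=345, 1 segment(s) drawn
Segments drawn: 1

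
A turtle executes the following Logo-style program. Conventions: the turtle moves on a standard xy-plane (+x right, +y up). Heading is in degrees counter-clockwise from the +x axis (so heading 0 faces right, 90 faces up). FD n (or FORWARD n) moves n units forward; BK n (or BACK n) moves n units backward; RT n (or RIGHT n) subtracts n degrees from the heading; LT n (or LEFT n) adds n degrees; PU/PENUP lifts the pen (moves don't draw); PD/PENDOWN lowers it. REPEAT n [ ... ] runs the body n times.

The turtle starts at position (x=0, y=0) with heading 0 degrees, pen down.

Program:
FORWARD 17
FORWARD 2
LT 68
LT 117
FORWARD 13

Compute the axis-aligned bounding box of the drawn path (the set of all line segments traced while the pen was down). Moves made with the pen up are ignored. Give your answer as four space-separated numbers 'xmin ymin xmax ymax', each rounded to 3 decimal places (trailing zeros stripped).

Answer: 0 -1.133 19 0

Derivation:
Executing turtle program step by step:
Start: pos=(0,0), heading=0, pen down
FD 17: (0,0) -> (17,0) [heading=0, draw]
FD 2: (17,0) -> (19,0) [heading=0, draw]
LT 68: heading 0 -> 68
LT 117: heading 68 -> 185
FD 13: (19,0) -> (6.049,-1.133) [heading=185, draw]
Final: pos=(6.049,-1.133), heading=185, 3 segment(s) drawn

Segment endpoints: x in {0, 6.049, 17, 19}, y in {-1.133, 0}
xmin=0, ymin=-1.133, xmax=19, ymax=0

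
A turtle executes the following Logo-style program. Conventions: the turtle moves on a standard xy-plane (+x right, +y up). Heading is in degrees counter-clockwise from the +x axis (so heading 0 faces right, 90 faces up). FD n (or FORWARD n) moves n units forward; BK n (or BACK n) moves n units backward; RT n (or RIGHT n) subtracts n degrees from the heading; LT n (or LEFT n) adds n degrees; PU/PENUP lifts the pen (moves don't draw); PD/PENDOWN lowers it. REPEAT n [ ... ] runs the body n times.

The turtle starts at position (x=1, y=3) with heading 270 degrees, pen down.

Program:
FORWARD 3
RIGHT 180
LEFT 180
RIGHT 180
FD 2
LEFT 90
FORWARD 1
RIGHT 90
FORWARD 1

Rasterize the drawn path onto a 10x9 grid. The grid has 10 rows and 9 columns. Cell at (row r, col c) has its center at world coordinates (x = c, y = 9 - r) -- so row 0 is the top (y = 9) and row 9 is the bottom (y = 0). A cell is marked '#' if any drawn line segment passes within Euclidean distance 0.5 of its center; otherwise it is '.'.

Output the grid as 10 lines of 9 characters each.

Answer: .........
.........
.........
.........
.........
.........
##.......
##.......
.#.......
.#.......

Derivation:
Segment 0: (1,3) -> (1,0)
Segment 1: (1,0) -> (1,2)
Segment 2: (1,2) -> (-0,2)
Segment 3: (-0,2) -> (-0,3)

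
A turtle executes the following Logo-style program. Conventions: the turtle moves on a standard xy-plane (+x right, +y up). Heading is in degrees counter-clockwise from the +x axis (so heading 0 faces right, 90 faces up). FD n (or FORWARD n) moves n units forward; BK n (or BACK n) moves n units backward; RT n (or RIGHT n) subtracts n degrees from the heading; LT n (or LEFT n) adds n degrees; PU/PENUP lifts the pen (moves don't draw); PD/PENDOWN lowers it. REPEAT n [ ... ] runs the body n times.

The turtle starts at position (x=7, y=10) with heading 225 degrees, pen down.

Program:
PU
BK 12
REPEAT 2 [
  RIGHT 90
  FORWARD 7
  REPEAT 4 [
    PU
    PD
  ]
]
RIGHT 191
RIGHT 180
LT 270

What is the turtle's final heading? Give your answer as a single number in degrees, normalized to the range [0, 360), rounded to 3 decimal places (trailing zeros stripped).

Answer: 304

Derivation:
Executing turtle program step by step:
Start: pos=(7,10), heading=225, pen down
PU: pen up
BK 12: (7,10) -> (15.485,18.485) [heading=225, move]
REPEAT 2 [
  -- iteration 1/2 --
  RT 90: heading 225 -> 135
  FD 7: (15.485,18.485) -> (10.536,23.435) [heading=135, move]
  REPEAT 4 [
    -- iteration 1/4 --
    PU: pen up
    PD: pen down
    -- iteration 2/4 --
    PU: pen up
    PD: pen down
    -- iteration 3/4 --
    PU: pen up
    PD: pen down
    -- iteration 4/4 --
    PU: pen up
    PD: pen down
  ]
  -- iteration 2/2 --
  RT 90: heading 135 -> 45
  FD 7: (10.536,23.435) -> (15.485,28.385) [heading=45, draw]
  REPEAT 4 [
    -- iteration 1/4 --
    PU: pen up
    PD: pen down
    -- iteration 2/4 --
    PU: pen up
    PD: pen down
    -- iteration 3/4 --
    PU: pen up
    PD: pen down
    -- iteration 4/4 --
    PU: pen up
    PD: pen down
  ]
]
RT 191: heading 45 -> 214
RT 180: heading 214 -> 34
LT 270: heading 34 -> 304
Final: pos=(15.485,28.385), heading=304, 1 segment(s) drawn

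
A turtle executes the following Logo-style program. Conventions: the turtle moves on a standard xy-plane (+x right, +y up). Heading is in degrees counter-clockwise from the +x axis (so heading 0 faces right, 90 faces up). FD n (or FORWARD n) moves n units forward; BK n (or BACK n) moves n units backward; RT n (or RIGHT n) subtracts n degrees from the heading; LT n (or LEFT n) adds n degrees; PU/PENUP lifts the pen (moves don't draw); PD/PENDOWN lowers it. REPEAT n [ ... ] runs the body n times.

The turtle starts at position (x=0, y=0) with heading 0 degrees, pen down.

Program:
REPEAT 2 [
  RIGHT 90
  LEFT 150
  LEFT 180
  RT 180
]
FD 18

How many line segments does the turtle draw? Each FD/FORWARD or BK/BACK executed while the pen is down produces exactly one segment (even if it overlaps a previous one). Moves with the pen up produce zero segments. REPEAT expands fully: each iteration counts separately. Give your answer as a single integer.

Answer: 1

Derivation:
Executing turtle program step by step:
Start: pos=(0,0), heading=0, pen down
REPEAT 2 [
  -- iteration 1/2 --
  RT 90: heading 0 -> 270
  LT 150: heading 270 -> 60
  LT 180: heading 60 -> 240
  RT 180: heading 240 -> 60
  -- iteration 2/2 --
  RT 90: heading 60 -> 330
  LT 150: heading 330 -> 120
  LT 180: heading 120 -> 300
  RT 180: heading 300 -> 120
]
FD 18: (0,0) -> (-9,15.588) [heading=120, draw]
Final: pos=(-9,15.588), heading=120, 1 segment(s) drawn
Segments drawn: 1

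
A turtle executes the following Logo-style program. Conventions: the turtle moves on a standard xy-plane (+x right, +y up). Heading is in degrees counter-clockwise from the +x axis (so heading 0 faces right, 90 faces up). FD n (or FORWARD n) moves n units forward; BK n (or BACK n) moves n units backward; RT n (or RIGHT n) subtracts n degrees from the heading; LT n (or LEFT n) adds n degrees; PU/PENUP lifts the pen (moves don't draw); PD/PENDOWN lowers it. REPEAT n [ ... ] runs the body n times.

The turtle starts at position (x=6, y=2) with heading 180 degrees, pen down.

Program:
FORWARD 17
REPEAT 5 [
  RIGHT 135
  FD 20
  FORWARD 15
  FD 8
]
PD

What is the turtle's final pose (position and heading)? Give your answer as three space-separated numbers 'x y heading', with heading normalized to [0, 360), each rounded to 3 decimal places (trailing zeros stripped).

Executing turtle program step by step:
Start: pos=(6,2), heading=180, pen down
FD 17: (6,2) -> (-11,2) [heading=180, draw]
REPEAT 5 [
  -- iteration 1/5 --
  RT 135: heading 180 -> 45
  FD 20: (-11,2) -> (3.142,16.142) [heading=45, draw]
  FD 15: (3.142,16.142) -> (13.749,26.749) [heading=45, draw]
  FD 8: (13.749,26.749) -> (19.406,32.406) [heading=45, draw]
  -- iteration 2/5 --
  RT 135: heading 45 -> 270
  FD 20: (19.406,32.406) -> (19.406,12.406) [heading=270, draw]
  FD 15: (19.406,12.406) -> (19.406,-2.594) [heading=270, draw]
  FD 8: (19.406,-2.594) -> (19.406,-10.594) [heading=270, draw]
  -- iteration 3/5 --
  RT 135: heading 270 -> 135
  FD 20: (19.406,-10.594) -> (5.263,3.548) [heading=135, draw]
  FD 15: (5.263,3.548) -> (-5.343,14.154) [heading=135, draw]
  FD 8: (-5.343,14.154) -> (-11,19.811) [heading=135, draw]
  -- iteration 4/5 --
  RT 135: heading 135 -> 0
  FD 20: (-11,19.811) -> (9,19.811) [heading=0, draw]
  FD 15: (9,19.811) -> (24,19.811) [heading=0, draw]
  FD 8: (24,19.811) -> (32,19.811) [heading=0, draw]
  -- iteration 5/5 --
  RT 135: heading 0 -> 225
  FD 20: (32,19.811) -> (17.858,5.669) [heading=225, draw]
  FD 15: (17.858,5.669) -> (7.251,-4.938) [heading=225, draw]
  FD 8: (7.251,-4.938) -> (1.594,-10.594) [heading=225, draw]
]
PD: pen down
Final: pos=(1.594,-10.594), heading=225, 16 segment(s) drawn

Answer: 1.594 -10.594 225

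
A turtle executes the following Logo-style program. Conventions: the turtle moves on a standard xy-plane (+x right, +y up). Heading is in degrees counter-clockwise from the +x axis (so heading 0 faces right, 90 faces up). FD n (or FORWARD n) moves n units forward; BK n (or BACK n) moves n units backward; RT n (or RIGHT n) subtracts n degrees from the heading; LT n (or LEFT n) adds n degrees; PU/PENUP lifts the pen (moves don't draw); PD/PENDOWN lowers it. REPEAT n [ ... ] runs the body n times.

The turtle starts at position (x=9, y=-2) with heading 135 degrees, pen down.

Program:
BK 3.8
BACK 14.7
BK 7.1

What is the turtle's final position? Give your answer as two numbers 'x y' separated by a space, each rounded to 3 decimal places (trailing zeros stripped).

Executing turtle program step by step:
Start: pos=(9,-2), heading=135, pen down
BK 3.8: (9,-2) -> (11.687,-4.687) [heading=135, draw]
BK 14.7: (11.687,-4.687) -> (22.081,-15.081) [heading=135, draw]
BK 7.1: (22.081,-15.081) -> (27.102,-20.102) [heading=135, draw]
Final: pos=(27.102,-20.102), heading=135, 3 segment(s) drawn

Answer: 27.102 -20.102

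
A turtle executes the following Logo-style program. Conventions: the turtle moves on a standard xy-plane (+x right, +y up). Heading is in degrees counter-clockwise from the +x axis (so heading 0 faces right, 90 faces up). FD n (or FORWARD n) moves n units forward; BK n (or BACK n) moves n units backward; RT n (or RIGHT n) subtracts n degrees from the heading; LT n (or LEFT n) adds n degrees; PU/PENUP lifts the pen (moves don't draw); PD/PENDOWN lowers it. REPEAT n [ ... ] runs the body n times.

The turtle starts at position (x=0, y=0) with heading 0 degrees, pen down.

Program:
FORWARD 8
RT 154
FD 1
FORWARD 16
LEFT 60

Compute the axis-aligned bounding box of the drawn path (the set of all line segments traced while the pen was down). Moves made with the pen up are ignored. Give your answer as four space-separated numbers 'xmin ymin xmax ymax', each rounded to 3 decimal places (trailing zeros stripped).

Executing turtle program step by step:
Start: pos=(0,0), heading=0, pen down
FD 8: (0,0) -> (8,0) [heading=0, draw]
RT 154: heading 0 -> 206
FD 1: (8,0) -> (7.101,-0.438) [heading=206, draw]
FD 16: (7.101,-0.438) -> (-7.279,-7.452) [heading=206, draw]
LT 60: heading 206 -> 266
Final: pos=(-7.279,-7.452), heading=266, 3 segment(s) drawn

Segment endpoints: x in {-7.279, 0, 7.101, 8}, y in {-7.452, -0.438, 0}
xmin=-7.279, ymin=-7.452, xmax=8, ymax=0

Answer: -7.279 -7.452 8 0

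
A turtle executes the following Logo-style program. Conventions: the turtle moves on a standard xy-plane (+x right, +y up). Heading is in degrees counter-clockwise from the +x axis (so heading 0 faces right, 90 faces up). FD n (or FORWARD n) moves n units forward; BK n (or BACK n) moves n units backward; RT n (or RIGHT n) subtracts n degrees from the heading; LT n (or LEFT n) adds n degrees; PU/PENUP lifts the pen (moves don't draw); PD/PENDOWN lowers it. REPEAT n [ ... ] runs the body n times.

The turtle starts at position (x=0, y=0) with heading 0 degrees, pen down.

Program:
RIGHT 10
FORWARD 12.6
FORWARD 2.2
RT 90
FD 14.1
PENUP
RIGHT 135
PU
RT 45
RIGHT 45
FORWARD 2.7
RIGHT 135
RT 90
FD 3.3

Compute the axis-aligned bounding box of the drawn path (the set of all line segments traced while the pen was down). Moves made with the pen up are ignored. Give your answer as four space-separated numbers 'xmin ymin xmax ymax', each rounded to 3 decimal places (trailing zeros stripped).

Answer: 0 -16.456 14.575 0

Derivation:
Executing turtle program step by step:
Start: pos=(0,0), heading=0, pen down
RT 10: heading 0 -> 350
FD 12.6: (0,0) -> (12.409,-2.188) [heading=350, draw]
FD 2.2: (12.409,-2.188) -> (14.575,-2.57) [heading=350, draw]
RT 90: heading 350 -> 260
FD 14.1: (14.575,-2.57) -> (12.127,-16.456) [heading=260, draw]
PU: pen up
RT 135: heading 260 -> 125
PU: pen up
RT 45: heading 125 -> 80
RT 45: heading 80 -> 35
FD 2.7: (12.127,-16.456) -> (14.338,-14.907) [heading=35, move]
RT 135: heading 35 -> 260
RT 90: heading 260 -> 170
FD 3.3: (14.338,-14.907) -> (11.089,-14.334) [heading=170, move]
Final: pos=(11.089,-14.334), heading=170, 3 segment(s) drawn

Segment endpoints: x in {0, 12.127, 12.409, 14.575}, y in {-16.456, -2.57, -2.188, 0}
xmin=0, ymin=-16.456, xmax=14.575, ymax=0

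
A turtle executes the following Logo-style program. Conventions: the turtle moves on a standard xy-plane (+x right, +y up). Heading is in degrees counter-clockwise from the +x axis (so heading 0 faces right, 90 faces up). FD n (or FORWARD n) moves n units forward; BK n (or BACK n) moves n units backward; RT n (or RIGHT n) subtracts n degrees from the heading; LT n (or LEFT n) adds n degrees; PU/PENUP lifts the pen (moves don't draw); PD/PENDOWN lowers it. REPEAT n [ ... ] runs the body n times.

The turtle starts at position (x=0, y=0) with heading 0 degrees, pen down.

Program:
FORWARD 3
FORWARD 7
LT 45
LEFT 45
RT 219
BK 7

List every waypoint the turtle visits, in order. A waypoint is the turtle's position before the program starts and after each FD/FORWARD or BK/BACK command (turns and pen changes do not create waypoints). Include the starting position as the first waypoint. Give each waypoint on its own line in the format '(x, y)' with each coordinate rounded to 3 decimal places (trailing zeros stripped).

Executing turtle program step by step:
Start: pos=(0,0), heading=0, pen down
FD 3: (0,0) -> (3,0) [heading=0, draw]
FD 7: (3,0) -> (10,0) [heading=0, draw]
LT 45: heading 0 -> 45
LT 45: heading 45 -> 90
RT 219: heading 90 -> 231
BK 7: (10,0) -> (14.405,5.44) [heading=231, draw]
Final: pos=(14.405,5.44), heading=231, 3 segment(s) drawn
Waypoints (4 total):
(0, 0)
(3, 0)
(10, 0)
(14.405, 5.44)

Answer: (0, 0)
(3, 0)
(10, 0)
(14.405, 5.44)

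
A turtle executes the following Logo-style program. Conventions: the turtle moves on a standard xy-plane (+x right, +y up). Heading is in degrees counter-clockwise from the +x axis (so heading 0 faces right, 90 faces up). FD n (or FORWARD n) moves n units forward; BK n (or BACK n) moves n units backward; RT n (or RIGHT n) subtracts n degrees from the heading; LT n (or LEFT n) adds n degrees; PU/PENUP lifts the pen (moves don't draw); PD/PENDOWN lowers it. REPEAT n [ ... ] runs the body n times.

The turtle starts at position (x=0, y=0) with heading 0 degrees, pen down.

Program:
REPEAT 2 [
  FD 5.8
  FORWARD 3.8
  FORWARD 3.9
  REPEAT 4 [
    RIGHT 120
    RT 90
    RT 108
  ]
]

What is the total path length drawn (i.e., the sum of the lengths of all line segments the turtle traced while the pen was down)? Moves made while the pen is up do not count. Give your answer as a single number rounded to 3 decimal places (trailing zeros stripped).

Answer: 27

Derivation:
Executing turtle program step by step:
Start: pos=(0,0), heading=0, pen down
REPEAT 2 [
  -- iteration 1/2 --
  FD 5.8: (0,0) -> (5.8,0) [heading=0, draw]
  FD 3.8: (5.8,0) -> (9.6,0) [heading=0, draw]
  FD 3.9: (9.6,0) -> (13.5,0) [heading=0, draw]
  REPEAT 4 [
    -- iteration 1/4 --
    RT 120: heading 0 -> 240
    RT 90: heading 240 -> 150
    RT 108: heading 150 -> 42
    -- iteration 2/4 --
    RT 120: heading 42 -> 282
    RT 90: heading 282 -> 192
    RT 108: heading 192 -> 84
    -- iteration 3/4 --
    RT 120: heading 84 -> 324
    RT 90: heading 324 -> 234
    RT 108: heading 234 -> 126
    -- iteration 4/4 --
    RT 120: heading 126 -> 6
    RT 90: heading 6 -> 276
    RT 108: heading 276 -> 168
  ]
  -- iteration 2/2 --
  FD 5.8: (13.5,0) -> (7.827,1.206) [heading=168, draw]
  FD 3.8: (7.827,1.206) -> (4.11,1.996) [heading=168, draw]
  FD 3.9: (4.11,1.996) -> (0.295,2.807) [heading=168, draw]
  REPEAT 4 [
    -- iteration 1/4 --
    RT 120: heading 168 -> 48
    RT 90: heading 48 -> 318
    RT 108: heading 318 -> 210
    -- iteration 2/4 --
    RT 120: heading 210 -> 90
    RT 90: heading 90 -> 0
    RT 108: heading 0 -> 252
    -- iteration 3/4 --
    RT 120: heading 252 -> 132
    RT 90: heading 132 -> 42
    RT 108: heading 42 -> 294
    -- iteration 4/4 --
    RT 120: heading 294 -> 174
    RT 90: heading 174 -> 84
    RT 108: heading 84 -> 336
  ]
]
Final: pos=(0.295,2.807), heading=336, 6 segment(s) drawn

Segment lengths:
  seg 1: (0,0) -> (5.8,0), length = 5.8
  seg 2: (5.8,0) -> (9.6,0), length = 3.8
  seg 3: (9.6,0) -> (13.5,0), length = 3.9
  seg 4: (13.5,0) -> (7.827,1.206), length = 5.8
  seg 5: (7.827,1.206) -> (4.11,1.996), length = 3.8
  seg 6: (4.11,1.996) -> (0.295,2.807), length = 3.9
Total = 27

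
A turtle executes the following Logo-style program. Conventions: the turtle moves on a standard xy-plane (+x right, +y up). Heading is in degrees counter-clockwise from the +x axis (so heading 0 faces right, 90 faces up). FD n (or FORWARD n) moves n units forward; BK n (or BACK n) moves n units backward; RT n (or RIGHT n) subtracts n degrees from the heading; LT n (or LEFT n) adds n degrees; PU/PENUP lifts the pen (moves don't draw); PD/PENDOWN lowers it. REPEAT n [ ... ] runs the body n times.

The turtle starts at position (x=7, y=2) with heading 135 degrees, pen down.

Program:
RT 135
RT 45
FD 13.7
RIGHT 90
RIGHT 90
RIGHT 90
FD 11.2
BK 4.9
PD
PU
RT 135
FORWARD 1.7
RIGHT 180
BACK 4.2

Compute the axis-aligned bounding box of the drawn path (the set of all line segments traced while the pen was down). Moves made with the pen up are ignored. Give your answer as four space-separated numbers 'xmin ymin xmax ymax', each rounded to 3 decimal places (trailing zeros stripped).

Executing turtle program step by step:
Start: pos=(7,2), heading=135, pen down
RT 135: heading 135 -> 0
RT 45: heading 0 -> 315
FD 13.7: (7,2) -> (16.687,-7.687) [heading=315, draw]
RT 90: heading 315 -> 225
RT 90: heading 225 -> 135
RT 90: heading 135 -> 45
FD 11.2: (16.687,-7.687) -> (24.607,0.232) [heading=45, draw]
BK 4.9: (24.607,0.232) -> (21.142,-3.233) [heading=45, draw]
PD: pen down
PU: pen up
RT 135: heading 45 -> 270
FD 1.7: (21.142,-3.233) -> (21.142,-4.933) [heading=270, move]
RT 180: heading 270 -> 90
BK 4.2: (21.142,-4.933) -> (21.142,-9.133) [heading=90, move]
Final: pos=(21.142,-9.133), heading=90, 3 segment(s) drawn

Segment endpoints: x in {7, 16.687, 21.142, 24.607}, y in {-7.687, -3.233, 0.232, 2}
xmin=7, ymin=-7.687, xmax=24.607, ymax=2

Answer: 7 -7.687 24.607 2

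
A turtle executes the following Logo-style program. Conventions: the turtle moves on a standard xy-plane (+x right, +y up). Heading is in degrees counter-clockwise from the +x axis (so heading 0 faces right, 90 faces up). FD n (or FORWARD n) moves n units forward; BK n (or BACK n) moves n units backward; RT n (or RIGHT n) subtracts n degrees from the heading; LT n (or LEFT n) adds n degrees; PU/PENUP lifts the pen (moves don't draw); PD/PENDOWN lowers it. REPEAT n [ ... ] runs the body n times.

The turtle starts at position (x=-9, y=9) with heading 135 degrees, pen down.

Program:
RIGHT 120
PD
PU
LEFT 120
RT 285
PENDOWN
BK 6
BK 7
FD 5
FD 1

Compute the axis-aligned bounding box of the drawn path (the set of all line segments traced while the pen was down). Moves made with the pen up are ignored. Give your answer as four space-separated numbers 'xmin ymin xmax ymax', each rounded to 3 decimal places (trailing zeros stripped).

Answer: -9 9 2.258 15.5

Derivation:
Executing turtle program step by step:
Start: pos=(-9,9), heading=135, pen down
RT 120: heading 135 -> 15
PD: pen down
PU: pen up
LT 120: heading 15 -> 135
RT 285: heading 135 -> 210
PD: pen down
BK 6: (-9,9) -> (-3.804,12) [heading=210, draw]
BK 7: (-3.804,12) -> (2.258,15.5) [heading=210, draw]
FD 5: (2.258,15.5) -> (-2.072,13) [heading=210, draw]
FD 1: (-2.072,13) -> (-2.938,12.5) [heading=210, draw]
Final: pos=(-2.938,12.5), heading=210, 4 segment(s) drawn

Segment endpoints: x in {-9, -3.804, -2.938, -2.072, 2.258}, y in {9, 12, 12.5, 13, 15.5}
xmin=-9, ymin=9, xmax=2.258, ymax=15.5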